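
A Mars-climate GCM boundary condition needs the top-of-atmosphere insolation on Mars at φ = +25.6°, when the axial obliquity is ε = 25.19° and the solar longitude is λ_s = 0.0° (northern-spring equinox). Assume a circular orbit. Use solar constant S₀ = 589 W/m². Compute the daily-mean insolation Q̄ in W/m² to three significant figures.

Q̄ ≈ 169 W/m²

Solar declination: sin δ = sin ε · sin λ_s = sin 25.19° × sin 0.0° = 0.00000, so δ = +0.000°.
cos H₀ = −tan(+25.6°) tan(+0.000°) = -0.0000, H₀ = 1.5708 rad.
Bracket: H₀ sin φ sin δ + cos φ cos δ sin H₀ = 1.5708×0.43209×0.00000 + 0.90183×1.00000×1.00000 = 0.000000 + 0.901830 = 0.901830.
Q̄ = (S₀/π) × [bracket] = (589/π) × 0.901830 = 169.1 W/m².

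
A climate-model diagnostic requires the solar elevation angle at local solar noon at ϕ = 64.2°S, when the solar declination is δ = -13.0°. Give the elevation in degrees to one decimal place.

38.8°

At local noon the hour angle is zero, so the zenith angle equals |ϕ − δ| = |-64.2° − (-13.000°)| = 51.200°.
Elevation = 90° − 51.200° = 38.8°.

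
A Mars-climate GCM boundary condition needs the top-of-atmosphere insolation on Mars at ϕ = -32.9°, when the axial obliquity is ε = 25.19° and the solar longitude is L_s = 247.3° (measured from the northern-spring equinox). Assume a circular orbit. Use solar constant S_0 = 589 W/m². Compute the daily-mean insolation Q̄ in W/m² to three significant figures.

Q̄ ≈ 213 W/m²

Solar declination: sin δ = sin ε · sin L_s = sin 25.19° × sin 247.3° = -0.39265, so δ = -23.120°.
cos h₀ = −tan(-32.9°) tan(-23.120°) = -0.2762, h₀ = 1.8506 rad.
Bracket: h₀ sin ϕ sin δ + cos ϕ cos δ sin h₀ = 1.8506×-0.54317×-0.39265 + 0.83962×0.91969×0.96110 = 0.394688 + 0.742152 = 1.136840.
Q̄ = (S_0/π) × [bracket] = (589/π) × 1.136840 = 213.1 W/m².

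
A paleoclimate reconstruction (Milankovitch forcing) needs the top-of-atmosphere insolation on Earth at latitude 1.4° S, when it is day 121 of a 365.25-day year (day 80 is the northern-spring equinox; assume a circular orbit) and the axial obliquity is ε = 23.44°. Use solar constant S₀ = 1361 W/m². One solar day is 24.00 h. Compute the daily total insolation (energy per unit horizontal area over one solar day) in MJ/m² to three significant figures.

35.8 MJ/m²

Solar longitude: λ_s = 360° × (121 − 80)/365.25 = 40.411°.
sin δ = sin 23.44° × sin 40.411° = 0.25787, so δ = +14.944°.
cos H₀ = −tan(-1.4°) tan(+14.944°) = 0.0065, H₀ = 1.5643 rad.
Bracket: H₀ sin φ sin δ + cos φ cos δ sin H₀ = 1.5643×-0.02443×0.25787 + 0.99970×0.96618×0.99998 = -0.009855 + 0.965871 = 0.956016.
Q̄ = (S₀/π) × [bracket] = (1361/π) × 0.956016 = 414.17 W/m².
Daily total = Q̄ × 24.00 h × 3600 s/h = 414.17 × 24.00 × 3600 / 10⁶ = 35.78 MJ/m².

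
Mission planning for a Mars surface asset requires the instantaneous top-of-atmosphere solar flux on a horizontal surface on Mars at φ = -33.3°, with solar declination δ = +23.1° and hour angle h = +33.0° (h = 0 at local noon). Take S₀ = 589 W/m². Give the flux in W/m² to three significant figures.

253 W/m²

cos θ_z = sin φ sin δ + cos φ cos δ cos h = -0.215402 + 0.644765 = 0.429363.
Flux = S₀ · cos θ_z = 589 × 0.429363 = 252.9 W/m².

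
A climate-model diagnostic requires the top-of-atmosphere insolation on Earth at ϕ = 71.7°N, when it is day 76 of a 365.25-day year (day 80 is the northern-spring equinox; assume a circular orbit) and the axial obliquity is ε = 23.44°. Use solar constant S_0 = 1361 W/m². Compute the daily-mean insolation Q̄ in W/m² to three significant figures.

Solar longitude: L_s = 360° × (76 − 80)/365.25 = -3.943°, i.e. -3.943° + 360° = 356.057°.
sin δ = sin 23.44° × sin 356.057° = -0.02735, so δ = -1.567°.
cos h₀ = −tan(+71.7°) tan(-1.567°) = 0.0827, h₀ = 1.4880 rad.
Bracket: h₀ sin ϕ sin δ + cos ϕ cos δ sin h₀ = 1.4880×0.94943×-0.02735 + 0.31399×0.99963×0.99657 = -0.038639 + 0.312797 = 0.274158.
Q̄ = (S_0/π) × [bracket] = (1361/π) × 0.274158 = 118.8 W/m².

Q̄ ≈ 119 W/m²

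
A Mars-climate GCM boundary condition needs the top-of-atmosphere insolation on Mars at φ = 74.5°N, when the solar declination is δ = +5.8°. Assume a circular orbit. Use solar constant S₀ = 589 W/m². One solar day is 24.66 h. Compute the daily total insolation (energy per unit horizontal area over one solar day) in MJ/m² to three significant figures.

7.27 MJ/m²

cos H₀ = −tan(+74.5°) tan(+5.800°) = -0.3663, H₀ = 1.9458 rad.
Bracket: H₀ sin φ sin δ + cos φ cos δ sin H₀ = 1.9458×0.96363×0.10106 + 0.26724×0.99488×0.93051 = 0.189491 + 0.247396 = 0.436887.
Q̄ = (S₀/π) × [bracket] = (589/π) × 0.436887 = 81.910 W/m².
Daily total = Q̄ × 24.66 h × 3600 s/h = 81.910 × 24.66 × 3600 / 10⁶ = 7.272 MJ/m².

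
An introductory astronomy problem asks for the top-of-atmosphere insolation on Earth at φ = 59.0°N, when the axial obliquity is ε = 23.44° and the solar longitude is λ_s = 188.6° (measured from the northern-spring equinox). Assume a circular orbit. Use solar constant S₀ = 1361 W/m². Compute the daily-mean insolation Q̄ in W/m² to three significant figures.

Q̄ ≈ 189 W/m²

Solar declination: sin δ = sin ε · sin λ_s = sin 23.44° × sin 188.6° = -0.05948, so δ = -3.410°.
cos H₀ = −tan(+59.0°) tan(-3.410°) = 0.0992, H₀ = 1.4715 rad.
Bracket: H₀ sin φ sin δ + cos φ cos δ sin H₀ = 1.4715×0.85717×-0.05948 + 0.51504×0.99823×0.99507 = -0.075024 + 0.511594 = 0.436570.
Q̄ = (S₀/π) × [bracket] = (1361/π) × 0.436570 = 189.1 W/m².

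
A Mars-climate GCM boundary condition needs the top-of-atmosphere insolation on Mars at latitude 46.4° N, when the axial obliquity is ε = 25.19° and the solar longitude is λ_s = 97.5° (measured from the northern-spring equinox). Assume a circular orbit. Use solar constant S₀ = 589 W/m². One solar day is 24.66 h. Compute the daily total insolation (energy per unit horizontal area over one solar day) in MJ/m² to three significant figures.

19.7 MJ/m²

Solar declination: sin δ = sin ε · sin λ_s = sin 25.19° × sin 97.5° = 0.42198, so δ = +24.960°.
cos H₀ = −tan(+46.4°) tan(+24.960°) = -0.4888, H₀ = 2.0815 rad.
Bracket: H₀ sin φ sin δ + cos φ cos δ sin H₀ = 2.0815×0.72417×0.42198 + 0.68962×0.90661×0.87241 = 0.636076 + 0.545445 = 1.181521.
Q̄ = (S₀/π) × [bracket] = (589/π) × 1.181521 = 221.52 W/m².
Daily total = Q̄ × 24.66 h × 3600 s/h = 221.52 × 24.66 × 3600 / 10⁶ = 19.67 MJ/m².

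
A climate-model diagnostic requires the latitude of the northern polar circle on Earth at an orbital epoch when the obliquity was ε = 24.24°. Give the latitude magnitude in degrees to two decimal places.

65.76°

The polar circle is the lowest latitude that experiences at least one full rotation of continuous daylight at the northern-summer solstice; it lies at |ϕ| = 90° − ε = 90° − 24.24° = 65.76°.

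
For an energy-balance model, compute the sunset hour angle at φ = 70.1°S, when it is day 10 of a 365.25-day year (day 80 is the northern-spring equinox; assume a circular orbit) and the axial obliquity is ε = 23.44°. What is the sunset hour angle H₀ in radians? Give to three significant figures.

Solar longitude: λ_s = 360° × (10 − 80)/365.25 = -68.994°, i.e. -68.994° + 360° = 291.006°.
sin δ = sin 23.44° × sin 291.006° = -0.37135, so δ = -21.799°.
Sunrise equation: cos H₀ = −tan φ · tan δ = -1.1049 ≤ −1, so the Sun never sets (polar day) and H₀ = π.

H₀ = 3.14 rad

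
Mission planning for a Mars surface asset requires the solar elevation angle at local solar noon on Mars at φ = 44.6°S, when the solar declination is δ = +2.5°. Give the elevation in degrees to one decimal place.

42.9°

At local noon the hour angle is zero, so the zenith angle equals |φ − δ| = |-44.6° − (+2.500°)| = 47.100°.
Elevation = 90° − 47.100° = 42.9°.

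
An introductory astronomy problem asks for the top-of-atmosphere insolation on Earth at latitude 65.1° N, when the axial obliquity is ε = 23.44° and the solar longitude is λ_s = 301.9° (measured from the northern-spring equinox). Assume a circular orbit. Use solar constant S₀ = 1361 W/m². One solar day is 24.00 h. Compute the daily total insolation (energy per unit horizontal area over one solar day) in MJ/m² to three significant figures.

Solar declination: sin δ = sin ε · sin λ_s = sin 23.44° × sin 301.9° = -0.33771, so δ = -19.737°.
cos H₀ = −tan(+65.1°) tan(-19.737°) = 0.7729, H₀ = 0.6873 rad.
Bracket: H₀ sin φ sin δ + cos φ cos δ sin H₀ = 0.6873×0.90704×-0.33771 + 0.42104×0.94125×0.63447 = -0.210531 + 0.251443 = 0.040912.
Q̄ = (S₀/π) × [bracket] = (1361/π) × 0.040912 = 17.724 W/m².
Daily total = Q̄ × 24.00 h × 3600 s/h = 17.724 × 24.00 × 3600 / 10⁶ = 1.531 MJ/m².

1.53 MJ/m²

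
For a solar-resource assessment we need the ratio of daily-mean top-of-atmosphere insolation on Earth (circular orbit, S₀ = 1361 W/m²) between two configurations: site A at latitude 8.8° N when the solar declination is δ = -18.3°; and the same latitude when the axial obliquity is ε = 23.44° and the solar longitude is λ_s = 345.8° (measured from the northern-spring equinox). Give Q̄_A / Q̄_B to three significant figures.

Q̄_A / Q̄_B ≈ 0.900

— Configuration A (φ=+8.8°):
cos H₀ = −tan(+8.8°) tan(-18.300°) = 0.0512, H₀ = 1.5196 rad.
Bracket: H₀ sin φ sin δ + cos φ cos δ sin H₀ = 1.5196×0.15299×-0.31399 + 0.98823×0.94943×0.99869 = -0.072998 + 0.937026 = 0.864028.
Q̄ = (S₀/π) × [bracket] = (1361/π) × 0.864028 = 374.31 W/m².
— Configuration B (φ=+8.8°):
Solar declination: sin δ = sin ε · sin λ_s = sin 23.44° × sin 345.8° = -0.09758, so δ = -5.600°.
cos H₀ = −tan(+8.8°) tan(-5.600°) = 0.0152, H₀ = 1.5556 rad.
Bracket: H₀ sin φ sin δ + cos φ cos δ sin H₀ = 1.5556×0.15299×-0.09758 + 0.98823×0.99523×0.99988 = -0.023223 + 0.983398 = 0.960175.
Q̄ = (S₀/π) × [bracket] = (1361/π) × 0.960175 = 415.97 W/m².
Ratio Q̄_A / Q̄_B = 374.31 / 415.97 = 0.8998.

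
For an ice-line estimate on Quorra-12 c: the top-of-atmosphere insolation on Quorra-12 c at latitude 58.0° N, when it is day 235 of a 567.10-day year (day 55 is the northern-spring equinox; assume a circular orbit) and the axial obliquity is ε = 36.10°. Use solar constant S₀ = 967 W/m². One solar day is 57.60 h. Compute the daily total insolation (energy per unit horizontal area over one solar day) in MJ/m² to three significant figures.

Solar longitude: λ_s = 360° × (235 − 55)/567.10 = 114.266°.
sin δ = sin 36.10° × sin 114.266° = 0.53714, so δ = +32.489°.
cos H₀ = −tan(+58.0°) tan(+32.489°) = -1.0191 ≤ −1 ⇒ polar day, H₀ = π.
Bracket: H₀ sin φ sin δ + cos φ cos δ sin H₀ = 3.1416×0.84805×0.53714 + 0.52992×0.84349×0.00000 = 1.431067 + 0.000000 = 1.431067.
Q̄ = (S₀/π) × [bracket] = (967/π) × 1.431067 = 440.49 W/m².
Daily total = Q̄ × 57.60 h × 3600 s/h = 440.49 × 57.60 × 3600 / 10⁶ = 91.34 MJ/m².

91.3 MJ/m²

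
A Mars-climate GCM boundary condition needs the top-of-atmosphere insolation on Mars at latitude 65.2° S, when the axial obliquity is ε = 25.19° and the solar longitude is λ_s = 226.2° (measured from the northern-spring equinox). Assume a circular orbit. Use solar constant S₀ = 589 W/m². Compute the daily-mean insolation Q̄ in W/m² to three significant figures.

Q̄ ≈ 176 W/m²

Solar declination: sin δ = sin ε · sin λ_s = sin 25.19° × sin 226.2° = -0.30720, so δ = -17.890°.
cos H₀ = −tan(-65.2°) tan(-17.890°) = -0.6986, H₀ = 2.3443 rad.
Bracket: H₀ sin φ sin δ + cos φ cos δ sin H₀ = 2.3443×-0.90778×-0.30720 + 0.41945×0.95165×0.71550 = 0.653755 + 0.285606 = 0.939361.
Q̄ = (S₀/π) × [bracket] = (589/π) × 0.939361 = 176.1 W/m².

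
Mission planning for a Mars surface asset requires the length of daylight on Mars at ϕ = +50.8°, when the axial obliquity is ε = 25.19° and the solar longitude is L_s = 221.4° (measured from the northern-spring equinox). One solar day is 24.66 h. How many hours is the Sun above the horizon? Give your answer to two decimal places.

Solar declination: sin δ = sin ε · sin L_s = sin 25.19° × sin 221.4° = -0.28147, so δ = -16.348°.
cos h₀ = −tan ϕ · tan δ = −tan(+50.8°) × tan(-16.348°) = 0.3597, so h₀ = 1.2029 rad = 68.92°.
Daylight = 2h₀/(2π) × 24.66 h = (1.2029/π) × 24.66 = 9.44 h.

9.44 h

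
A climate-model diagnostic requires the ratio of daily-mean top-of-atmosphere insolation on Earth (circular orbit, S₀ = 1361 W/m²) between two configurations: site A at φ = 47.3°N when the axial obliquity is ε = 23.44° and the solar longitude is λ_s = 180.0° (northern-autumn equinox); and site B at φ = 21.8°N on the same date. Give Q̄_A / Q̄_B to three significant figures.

— Configuration A (φ=+47.3°):
Solar declination: sin δ = sin ε · sin λ_s = sin 23.44° × sin 180.0° = 0.00000, so δ = +0.000°.
cos H₀ = −tan(+47.3°) tan(+0.000°) = -0.0000, H₀ = 1.5708 rad.
Bracket: H₀ sin φ sin δ + cos φ cos δ sin H₀ = 1.5708×0.73491×0.00000 + 0.67816×1.00000×1.00000 = 0.000000 + 0.678160 = 0.678160.
Q̄ = (S₀/π) × [bracket] = (1361/π) × 0.678160 = 293.79 W/m².
— Configuration B (φ=+21.8°):
cos H₀ = −tan(+21.8°) tan(+0.000°) = -0.0000, H₀ = 1.5708 rad.
Bracket: H₀ sin φ sin δ + cos φ cos δ sin H₀ = 1.5708×0.37137×0.00000 + 0.92849×1.00000×1.00000 = 0.000000 + 0.928490 = 0.928490.
Q̄ = (S₀/π) × [bracket] = (1361/π) × 0.928490 = 402.24 W/m².
Ratio Q̄_A / Q̄_B = 293.79 / 402.24 = 0.7304.

Q̄_A / Q̄_B ≈ 0.730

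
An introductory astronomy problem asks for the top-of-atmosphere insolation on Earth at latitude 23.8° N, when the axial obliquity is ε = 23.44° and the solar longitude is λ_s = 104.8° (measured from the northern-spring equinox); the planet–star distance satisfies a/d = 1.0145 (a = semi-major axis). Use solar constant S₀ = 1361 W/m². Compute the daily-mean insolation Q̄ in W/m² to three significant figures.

Solar declination: sin δ = sin ε · sin λ_s = sin 23.44° × sin 104.8° = 0.38459, so δ = +22.618°.
cos H₀ = −tan(+23.8°) tan(+22.618°) = -0.1838, H₀ = 1.7556 rad.
Bracket: H₀ sin φ sin δ + cos φ cos δ sin H₀ = 1.7556×0.40355×0.38459 + 0.91496×0.92309×0.98297 = 0.272471 + 0.830207 = 1.102678.
Inverse-square distance factor (a/d)² = 1.0145² = 1.029210.
Q̄ = (S₀/π) × 1.029210 × [bracket] = (1361/π) × 1.029210 × 1.102678 = 491.7 W/m².

Q̄ ≈ 492 W/m²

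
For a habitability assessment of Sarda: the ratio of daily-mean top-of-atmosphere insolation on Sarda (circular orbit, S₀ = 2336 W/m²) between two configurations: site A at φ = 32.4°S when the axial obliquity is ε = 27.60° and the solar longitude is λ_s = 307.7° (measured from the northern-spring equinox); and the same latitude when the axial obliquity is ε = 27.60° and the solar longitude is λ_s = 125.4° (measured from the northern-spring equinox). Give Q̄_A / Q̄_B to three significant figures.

— Configuration A (φ=-32.4°):
Solar declination: sin δ = sin ε · sin λ_s = sin 27.60° × sin 307.7° = -0.36657, so δ = -21.504°.
cos H₀ = −tan(-32.4°) tan(-21.504°) = -0.2500, H₀ = 1.8235 rad.
Bracket: H₀ sin φ sin δ + cos φ cos δ sin H₀ = 1.8235×-0.53583×-0.36657 + 0.84433×0.93039×0.96824 = 0.358170 + 0.760607 = 1.118777.
Q̄ = (S₀/π) × [bracket] = (2336/π) × 1.118777 = 831.89 W/m².
— Configuration B (φ=-32.4°):
Solar declination: sin δ = sin ε · sin λ_s = sin 27.60° × sin 125.4° = 0.37765, so δ = +22.188°.
cos H₀ = −tan(-32.4°) tan(+22.188°) = 0.2588, H₀ = 1.3090 rad.
Bracket: H₀ sin φ sin δ + cos φ cos δ sin H₀ = 1.3090×-0.53583×0.37765 + 0.84433×0.92595×0.96592 = -0.264884 + 0.755163 = 0.490279.
Q̄ = (S₀/π) × [bracket] = (2336/π) × 0.490279 = 364.56 W/m².
Ratio Q̄_A / Q̄_B = 831.89 / 364.56 = 2.282.

Q̄_A / Q̄_B ≈ 2.28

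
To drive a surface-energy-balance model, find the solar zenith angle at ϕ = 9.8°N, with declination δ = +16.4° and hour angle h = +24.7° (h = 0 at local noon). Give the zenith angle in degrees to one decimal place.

cos θ_z = sin ϕ sin δ + cos ϕ cos δ cos h = 0.048057 + 0.858827 = 0.906884.
θ_z = arccos(0.906884) = 24.9°.

θ_z = 24.9°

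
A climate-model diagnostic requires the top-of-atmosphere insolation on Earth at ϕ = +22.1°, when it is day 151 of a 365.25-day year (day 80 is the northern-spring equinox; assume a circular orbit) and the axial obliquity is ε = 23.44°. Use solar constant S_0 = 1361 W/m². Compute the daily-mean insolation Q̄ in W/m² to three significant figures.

Q̄ ≈ 473 W/m²

Solar longitude: L_s = 360° × (151 − 80)/365.25 = 69.979°.
sin δ = sin 23.44° × sin 69.979° = 0.37375, so δ = +21.947°.
cos h₀ = −tan(+22.1°) tan(+21.947°) = -0.1636, h₀ = 1.7352 rad.
Bracket: h₀ sin ϕ sin δ + cos ϕ cos δ sin h₀ = 1.7352×0.37622×0.37375 + 0.92653×0.92753×0.98652 = 0.243990 + 0.847800 = 1.091790.
Q̄ = (S_0/π) × [bracket] = (1361/π) × 1.091790 = 473.0 W/m².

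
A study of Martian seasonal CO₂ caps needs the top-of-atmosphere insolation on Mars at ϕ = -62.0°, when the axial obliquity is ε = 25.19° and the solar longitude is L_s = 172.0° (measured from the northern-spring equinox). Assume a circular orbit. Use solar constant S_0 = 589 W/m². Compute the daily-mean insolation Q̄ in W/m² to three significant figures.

Solar declination: sin δ = sin ε · sin L_s = sin 25.19° × sin 172.0° = 0.05924, so δ = +3.396°.
cos h₀ = −tan(-62.0°) tan(+3.396°) = 0.1116, h₀ = 1.4590 rad.
Bracket: h₀ sin ϕ sin δ + cos ϕ cos δ sin h₀ = 1.4590×-0.88295×0.05924 + 0.46947×0.99824×0.99375 = -0.076314 + 0.465715 = 0.389401.
Q̄ = (S_0/π) × [bracket] = (589/π) × 0.389401 = 73.01 W/m².

Q̄ ≈ 73.0 W/m²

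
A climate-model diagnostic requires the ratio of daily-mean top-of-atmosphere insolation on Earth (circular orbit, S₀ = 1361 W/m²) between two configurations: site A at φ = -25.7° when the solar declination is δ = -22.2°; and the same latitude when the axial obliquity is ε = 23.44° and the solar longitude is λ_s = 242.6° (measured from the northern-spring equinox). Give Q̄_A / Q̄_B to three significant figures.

— Configuration A (φ=-25.7°):
cos H₀ = −tan(-25.7°) tan(-22.200°) = -0.1964, H₀ = 1.7685 rad.
Bracket: H₀ sin φ sin δ + cos φ cos δ sin H₀ = 1.7685×-0.43366×-0.37784 + 0.90108×0.92587×0.98052 = 0.289776 + 0.818031 = 1.107807.
Q̄ = (S₀/π) × [bracket] = (1361/π) × 1.107807 = 479.92 W/m².
— Configuration B (φ=-25.7°):
Solar declination: sin δ = sin ε · sin λ_s = sin 23.44° × sin 242.6° = -0.35316, so δ = -20.681°.
cos H₀ = −tan(-25.7°) tan(-20.681°) = -0.1817, H₀ = 1.7535 rad.
Bracket: H₀ sin φ sin δ + cos φ cos δ sin H₀ = 1.7535×-0.43366×-0.35316 + 0.90108×0.93556×0.98336 = 0.268551 + 0.828987 = 1.097538.
Q̄ = (S₀/π) × [bracket] = (1361/π) × 1.097538 = 475.48 W/m².
Ratio Q̄_A / Q̄_B = 479.92 / 475.48 = 1.009.

Q̄_A / Q̄_B ≈ 1.01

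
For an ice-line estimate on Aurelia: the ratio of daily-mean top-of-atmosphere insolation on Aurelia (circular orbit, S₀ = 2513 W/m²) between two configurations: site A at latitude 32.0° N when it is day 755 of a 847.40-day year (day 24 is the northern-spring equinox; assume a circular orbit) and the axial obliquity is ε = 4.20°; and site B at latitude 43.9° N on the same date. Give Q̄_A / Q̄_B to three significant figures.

Q̄_A / Q̄_B ≈ 1.21

— Configuration A (φ=+32.0°):
Solar longitude: λ_s = 360° × (755 − 24)/847.40 = 310.550°.
sin δ = sin 4.20° × sin 310.550° = -0.05565, so δ = -3.190°.
cos H₀ = −tan(+32.0°) tan(-3.190°) = 0.0348, H₀ = 1.5360 rad.
Bracket: H₀ sin φ sin δ + cos φ cos δ sin H₀ = 1.5360×0.52992×-0.05565 + 0.84805×0.99845×0.99939 = -0.045297 + 0.846219 = 0.800922.
Q̄ = (S₀/π) × [bracket] = (2513/π) × 0.800922 = 640.67 W/m².
— Configuration B (φ=+43.9°):
cos H₀ = −tan(+43.9°) tan(-3.190°) = 0.0536, H₀ = 1.5171 rad.
Bracket: H₀ sin φ sin δ + cos φ cos δ sin H₀ = 1.5171×0.69340×-0.05565 + 0.72055×0.99845×0.99856 = -0.058541 + 0.718397 = 0.659856.
Q̄ = (S₀/π) × [bracket] = (2513/π) × 0.659856 = 527.83 W/m².
Ratio Q̄_A / Q̄_B = 640.67 / 527.83 = 1.214.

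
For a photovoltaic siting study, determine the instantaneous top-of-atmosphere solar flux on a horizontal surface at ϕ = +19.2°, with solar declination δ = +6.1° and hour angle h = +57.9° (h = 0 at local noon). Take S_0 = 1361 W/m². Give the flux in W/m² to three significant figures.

cos θ_z = sin ϕ sin δ + cos ϕ cos δ cos h = 0.034947 + 0.498999 = 0.533946.
Flux = S_0 · cos θ_z = 1361 × 0.533946 = 726.7 W/m².

727 W/m²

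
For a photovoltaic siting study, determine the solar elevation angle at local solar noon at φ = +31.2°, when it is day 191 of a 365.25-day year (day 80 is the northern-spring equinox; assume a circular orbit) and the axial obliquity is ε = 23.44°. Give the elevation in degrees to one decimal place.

Solar longitude: λ_s = 360° × (191 − 80)/365.25 = 109.405°.
sin δ = sin 23.44° × sin 109.405° = 0.37519, so δ = +22.036°.
At local noon the hour angle is zero, so the zenith angle equals |φ − δ| = |+31.2° − (+22.036°)| = 9.164°.
Elevation = 90° − 9.164° = 80.8°.

80.8°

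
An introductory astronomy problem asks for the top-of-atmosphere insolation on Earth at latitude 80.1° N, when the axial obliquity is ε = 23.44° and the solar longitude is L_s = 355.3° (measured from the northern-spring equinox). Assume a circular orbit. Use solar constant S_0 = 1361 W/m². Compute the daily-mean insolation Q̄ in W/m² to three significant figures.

Q̄ ≈ 53.9 W/m²

Solar declination: sin δ = sin ε · sin L_s = sin 23.44° × sin 355.3° = -0.03259, so δ = -1.868°.
cos h₀ = −tan(+80.1°) tan(-1.868°) = 0.1869, h₀ = 1.3828 rad.
Bracket: h₀ sin ϕ sin δ + cos ϕ cos δ sin h₀ = 1.3828×0.98511×-0.03259 + 0.17193×0.99947×0.98239 = -0.044394 + 0.168813 = 0.124419.
Q̄ = (S_0/π) × [bracket] = (1361/π) × 0.124419 = 53.90 W/m².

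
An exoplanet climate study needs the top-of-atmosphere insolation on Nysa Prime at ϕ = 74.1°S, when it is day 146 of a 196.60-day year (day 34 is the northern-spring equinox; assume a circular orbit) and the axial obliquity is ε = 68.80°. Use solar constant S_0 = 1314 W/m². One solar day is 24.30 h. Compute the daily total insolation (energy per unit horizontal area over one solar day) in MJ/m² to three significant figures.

Solar longitude: L_s = 360° × (146 − 34)/196.60 = 205.086°.
sin δ = sin 68.80° × sin 205.086° = -0.39529, so δ = -23.284°.
cos h₀ = −tan(-74.1°) tan(-23.284°) = -1.5107 ≤ −1 ⇒ polar day, h₀ = π.
Bracket: h₀ sin ϕ sin δ + cos ϕ cos δ sin h₀ = 3.1416×-0.96174×-0.39529 + 0.27396×0.91856×0.00000 = 1.194330 + 0.000000 = 1.194330.
Q̄ = (S_0/π) × [bracket] = (1314/π) × 1.194330 = 499.54 W/m².
Daily total = Q̄ × 24.30 h × 3600 s/h = 499.54 × 24.30 × 3600 / 10⁶ = 43.70 MJ/m².

43.7 MJ/m²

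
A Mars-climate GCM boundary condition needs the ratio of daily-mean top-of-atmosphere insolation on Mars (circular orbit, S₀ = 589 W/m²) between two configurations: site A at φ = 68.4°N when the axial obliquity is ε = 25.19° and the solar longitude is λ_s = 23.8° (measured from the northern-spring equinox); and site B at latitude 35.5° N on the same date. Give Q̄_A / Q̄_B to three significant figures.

— Configuration A (φ=+68.4°):
Solar declination: sin δ = sin ε · sin λ_s = sin 25.19° × sin 23.8° = 0.17176, so δ = +9.890°.
cos H₀ = −tan(+68.4°) tan(+9.890°) = -0.4404, H₀ = 2.0268 rad.
Bracket: H₀ sin φ sin δ + cos φ cos δ sin H₀ = 2.0268×0.92978×0.17176 + 0.36812×0.98514×0.89782 = 0.323678 + 0.325594 = 0.649272.
Q̄ = (S₀/π) × [bracket] = (589/π) × 0.649272 = 121.73 W/m².
— Configuration B (φ=+35.5°):
cos H₀ = −tan(+35.5°) tan(+9.890°) = -0.1244, H₀ = 1.6955 rad.
Bracket: H₀ sin φ sin δ + cos φ cos δ sin H₀ = 1.6955×0.58070×0.17176 + 0.81412×0.98514×0.99224 = 0.169111 + 0.795798 = 0.964909.
Q̄ = (S₀/π) × [bracket] = (589/π) × 0.964909 = 180.91 W/m².
Ratio Q̄_A / Q̄_B = 121.73 / 180.91 = 0.6729.

Q̄_A / Q̄_B ≈ 0.673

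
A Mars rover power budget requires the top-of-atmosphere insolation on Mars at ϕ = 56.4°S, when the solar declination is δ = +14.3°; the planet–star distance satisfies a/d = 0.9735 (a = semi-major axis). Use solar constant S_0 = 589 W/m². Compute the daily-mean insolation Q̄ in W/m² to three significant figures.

cos h₀ = −tan(-56.4°) tan(+14.300°) = 0.3837, h₀ = 1.1771 rad.
Bracket: h₀ sin ϕ sin δ + cos ϕ cos δ sin h₀ = 1.1771×-0.83292×0.24700 + 0.55339×0.96902×0.92348 = -0.242166 + 0.495212 = 0.253046.
Inverse-square distance factor (a/d)² = 0.9735² = 0.947702.
Q̄ = (S_0/π) × 0.947702 × [bracket] = (589/π) × 0.947702 × 0.253046 = 44.96 W/m².

Q̄ ≈ 45.0 W/m²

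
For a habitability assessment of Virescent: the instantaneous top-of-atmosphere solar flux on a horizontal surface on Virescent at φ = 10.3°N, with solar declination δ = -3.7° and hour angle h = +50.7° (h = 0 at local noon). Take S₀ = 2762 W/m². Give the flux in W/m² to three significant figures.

cos θ_z = sin φ sin δ + cos φ cos δ cos h = -0.011539 + 0.621875 = 0.610336.
Flux = S₀ · cos θ_z = 2762 × 0.610336 = 1686 W/m².

1.69e+03 W/m²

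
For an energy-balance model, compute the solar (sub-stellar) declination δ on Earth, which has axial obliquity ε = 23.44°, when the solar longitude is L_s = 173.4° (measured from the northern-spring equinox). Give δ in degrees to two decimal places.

sin δ = sin ε · sin L_s = sin 23.44° × sin 173.4° = 0.045721.
δ = arcsin(0.045721) = +2.62°.

δ = +2.62°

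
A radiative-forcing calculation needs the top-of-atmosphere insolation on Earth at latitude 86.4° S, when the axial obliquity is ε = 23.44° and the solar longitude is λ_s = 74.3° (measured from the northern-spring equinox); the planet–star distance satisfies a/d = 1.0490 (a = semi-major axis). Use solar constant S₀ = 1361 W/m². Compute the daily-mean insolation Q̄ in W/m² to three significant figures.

Solar declination: sin δ = sin ε · sin λ_s = sin 23.44° × sin 74.3° = 0.38295, so δ = +22.516°.
cos H₀ = −tan(-86.4°) tan(+22.516°) = 6.5891 ≥ 1 ⇒ polar night, H₀ = 0 and Q̄ = 0.
Inverse-square distance factor (a/d)² = 1.0490² = 1.100401.

Q̄ ≈ 0.00 W/m²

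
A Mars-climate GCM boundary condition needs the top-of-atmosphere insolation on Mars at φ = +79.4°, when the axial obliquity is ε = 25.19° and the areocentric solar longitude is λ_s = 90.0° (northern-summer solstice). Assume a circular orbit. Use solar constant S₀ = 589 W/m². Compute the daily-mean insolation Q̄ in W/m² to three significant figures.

sin δ = sin 25.19° × sin 90.0° = 0.42562, so δ = +25.190°.
cos H₀ = −tan(+79.4°) tan(+25.190°) = -2.5133 ≤ −1 ⇒ polar day, H₀ = π.
Bracket: H₀ sin φ sin δ + cos φ cos δ sin H₀ = 3.1416×0.98294×0.42562 + 0.18395×0.90490×0.00000 = 1.314316 + 0.000000 = 1.314316.
Q̄ = (S₀/π) × [bracket] = (589/π) × 1.314316 = 246.4 W/m².

Q̄ ≈ 246 W/m²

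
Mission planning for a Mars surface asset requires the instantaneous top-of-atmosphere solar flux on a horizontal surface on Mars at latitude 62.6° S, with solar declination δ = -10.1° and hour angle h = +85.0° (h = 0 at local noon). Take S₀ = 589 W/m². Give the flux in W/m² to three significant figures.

cos θ_z = sin φ sin δ + cos φ cos δ cos h = 0.155693 + 0.039487 = 0.195180.
Flux = S₀ · cos θ_z = 589 × 0.195180 = 115.0 W/m².

115 W/m²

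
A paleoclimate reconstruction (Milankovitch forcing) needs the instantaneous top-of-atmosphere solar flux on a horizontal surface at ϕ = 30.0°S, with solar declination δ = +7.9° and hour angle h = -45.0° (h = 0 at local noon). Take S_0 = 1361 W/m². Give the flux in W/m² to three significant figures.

732 W/m²

cos θ_z = sin ϕ sin δ + cos ϕ cos δ cos h = -0.068722 + 0.606561 = 0.537839.
Flux = S_0 · cos θ_z = 1361 × 0.537839 = 732.0 W/m².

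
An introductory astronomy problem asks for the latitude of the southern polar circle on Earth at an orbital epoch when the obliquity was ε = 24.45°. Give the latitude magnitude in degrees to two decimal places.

The polar circle is the lowest latitude that experiences at least one full rotation of continuous darkness at the northern-summer solstice; it lies at |φ| = 90° − ε = 90° − 24.45° = 65.55°.

65.55°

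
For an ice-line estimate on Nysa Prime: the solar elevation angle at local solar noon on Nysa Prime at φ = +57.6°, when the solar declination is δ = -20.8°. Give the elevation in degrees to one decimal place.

At local noon the hour angle is zero, so the zenith angle equals |φ − δ| = |+57.6° − (-20.800°)| = 78.400°.
Elevation = 90° − 78.400° = 11.6°.

11.6°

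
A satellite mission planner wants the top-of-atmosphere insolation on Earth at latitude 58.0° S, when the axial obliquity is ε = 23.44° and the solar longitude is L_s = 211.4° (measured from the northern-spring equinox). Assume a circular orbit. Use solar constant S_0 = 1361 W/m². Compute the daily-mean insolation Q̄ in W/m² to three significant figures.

Q̄ ≈ 357 W/m²

Solar declination: sin δ = sin ε · sin L_s = sin 23.44° × sin 211.4° = -0.20725, so δ = -11.961°.
cos h₀ = −tan(-58.0°) tan(-11.961°) = -0.3390, h₀ = 1.9167 rad.
Bracket: h₀ sin ϕ sin δ + cos ϕ cos δ sin h₀ = 1.9167×-0.84805×-0.20725 + 0.52992×0.97829×0.94077 = 0.336876 + 0.487710 = 0.824586.
Q̄ = (S_0/π) × [bracket] = (1361/π) × 0.824586 = 357.2 W/m².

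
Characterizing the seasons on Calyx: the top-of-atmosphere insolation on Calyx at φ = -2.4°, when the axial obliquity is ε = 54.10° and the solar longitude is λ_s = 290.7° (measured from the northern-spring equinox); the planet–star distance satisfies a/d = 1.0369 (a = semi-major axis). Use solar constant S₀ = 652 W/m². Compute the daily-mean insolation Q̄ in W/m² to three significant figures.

Q̄ ≈ 157 W/m²

Solar declination: sin δ = sin ε · sin λ_s = sin 54.10° × sin 290.7° = -0.75775, so δ = -49.266°.
cos H₀ = −tan(-2.4°) tan(-49.266°) = -0.0487, H₀ = 1.6195 rad.
Bracket: H₀ sin φ sin δ + cos φ cos δ sin H₀ = 1.6195×-0.04188×-0.75775 + 0.99912×0.65255×0.99881 = 0.051394 + 0.651200 = 0.702594.
Inverse-square distance factor (a/d)² = 1.0369² = 1.075162.
Q̄ = (S₀/π) × 1.075162 × [bracket] = (652/π) × 1.075162 × 0.702594 = 156.8 W/m².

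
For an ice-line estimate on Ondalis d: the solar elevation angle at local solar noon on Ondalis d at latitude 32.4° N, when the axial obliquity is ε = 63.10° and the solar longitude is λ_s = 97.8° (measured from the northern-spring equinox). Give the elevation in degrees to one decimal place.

Solar declination: sin δ = sin ε · sin λ_s = sin 63.10° × sin 97.8° = 0.88355, so δ = +62.073°.
At local noon the hour angle is zero, so the zenith angle equals |φ − δ| = |+32.4° − (+62.073°)| = 29.673°.
Elevation = 90° − 29.673° = 60.3°.

60.3°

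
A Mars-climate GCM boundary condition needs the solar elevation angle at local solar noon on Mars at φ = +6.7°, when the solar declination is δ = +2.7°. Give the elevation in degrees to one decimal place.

86.0°

At local noon the hour angle is zero, so the zenith angle equals |φ − δ| = |+6.7° − (+2.700°)| = 4.000°.
Elevation = 90° − 4.000° = 86.0°.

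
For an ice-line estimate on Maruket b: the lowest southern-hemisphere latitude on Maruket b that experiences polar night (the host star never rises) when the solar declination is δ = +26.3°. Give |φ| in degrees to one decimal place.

Polar night requires cos H₀ = −tan φ tan δ ≥ 1, i.e. tan φ tan δ ≤ −1.
The boundary is |tan φ| · |tan δ| = 1, so |φ| = 90° − |δ| = 90° − 26.3° = 63.7° in the southern hemisphere.

|φ| = 63.7°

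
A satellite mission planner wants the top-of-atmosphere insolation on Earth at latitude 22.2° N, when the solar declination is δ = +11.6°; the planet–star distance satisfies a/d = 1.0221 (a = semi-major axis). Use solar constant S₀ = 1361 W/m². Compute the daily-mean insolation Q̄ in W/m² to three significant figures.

cos H₀ = −tan(+22.2°) tan(+11.600°) = -0.0838, H₀ = 1.6547 rad.
Bracket: H₀ sin φ sin δ + cos φ cos δ sin H₀ = 1.6547×0.37784×0.20108 + 0.92587×0.97958×0.99649 = 0.125718 + 0.903780 = 1.029498.
Inverse-square distance factor (a/d)² = 1.0221² = 1.044688.
Q̄ = (S₀/π) × 1.044688 × [bracket] = (1361/π) × 1.044688 × 1.029498 = 465.9 W/m².

Q̄ ≈ 466 W/m²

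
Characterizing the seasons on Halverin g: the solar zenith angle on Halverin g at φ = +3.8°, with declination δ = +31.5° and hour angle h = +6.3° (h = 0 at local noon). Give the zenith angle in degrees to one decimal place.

cos θ_z = sin φ sin δ + cos φ cos δ cos h = 0.034628 + 0.845628 = 0.880256.
θ_z = arccos(0.880256) = 28.3°.

θ_z = 28.3°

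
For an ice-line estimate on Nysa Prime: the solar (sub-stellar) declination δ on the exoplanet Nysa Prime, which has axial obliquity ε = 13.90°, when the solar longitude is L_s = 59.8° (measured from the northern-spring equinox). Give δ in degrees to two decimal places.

δ = +11.98°

sin δ = sin ε · sin L_s = sin 13.90° × sin 59.8° = 0.207623.
δ = arcsin(0.207623) = +11.98°.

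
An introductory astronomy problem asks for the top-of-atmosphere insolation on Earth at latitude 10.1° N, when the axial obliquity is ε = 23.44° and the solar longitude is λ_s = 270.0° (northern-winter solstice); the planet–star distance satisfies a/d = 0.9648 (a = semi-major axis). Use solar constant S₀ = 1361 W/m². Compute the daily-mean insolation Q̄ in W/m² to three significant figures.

Q̄ ≈ 321 W/m²

Solar declination: sin δ = sin ε · sin λ_s = sin 23.44° × sin 270.0° = -0.39779, so δ = -23.440°.
cos H₀ = −tan(+10.1°) tan(-23.440°) = 0.0772, H₀ = 1.4935 rad.
Bracket: H₀ sin φ sin δ + cos φ cos δ sin H₀ = 1.4935×0.17537×-0.39779 + 0.98450×0.91748×0.99701 = -0.104187 + 0.900558 = 0.796371.
Inverse-square distance factor (a/d)² = 0.9648² = 0.930839.
Q̄ = (S₀/π) × 0.930839 × [bracket] = (1361/π) × 0.930839 × 0.796371 = 321.1 W/m².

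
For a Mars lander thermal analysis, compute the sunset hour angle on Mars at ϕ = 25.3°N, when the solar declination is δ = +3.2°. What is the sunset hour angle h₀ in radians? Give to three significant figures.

h₀ = 1.60 rad

cos h₀ = −tan ϕ · tan δ = −tan(+25.3°) × tan(+3.200°) = -0.0264, so h₀ = 1.5972 rad = 91.51°.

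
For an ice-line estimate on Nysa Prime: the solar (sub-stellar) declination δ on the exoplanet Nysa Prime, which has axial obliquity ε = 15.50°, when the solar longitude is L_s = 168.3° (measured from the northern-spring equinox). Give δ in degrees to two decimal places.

δ = +3.11°

sin δ = sin ε · sin L_s = sin 15.50° × sin 168.3° = 0.054193.
δ = arcsin(0.054193) = +3.11°.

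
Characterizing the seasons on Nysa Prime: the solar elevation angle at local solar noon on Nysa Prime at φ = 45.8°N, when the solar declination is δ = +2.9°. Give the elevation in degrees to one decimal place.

47.1°

At local noon the hour angle is zero, so the zenith angle equals |φ − δ| = |+45.8° − (+2.900°)| = 42.900°.
Elevation = 90° − 42.900° = 47.1°.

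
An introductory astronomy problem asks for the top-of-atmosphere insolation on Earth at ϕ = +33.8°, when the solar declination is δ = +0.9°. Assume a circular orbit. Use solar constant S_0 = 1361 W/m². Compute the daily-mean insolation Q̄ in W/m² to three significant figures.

Q̄ ≈ 366 W/m²

cos h₀ = −tan(+33.8°) tan(+0.900°) = -0.0105, h₀ = 1.5813 rad.
Bracket: h₀ sin ϕ sin δ + cos ϕ cos δ sin h₀ = 1.5813×0.55630×0.01571 + 0.83098×0.99988×0.99994 = 0.013820 + 0.830830 = 0.844650.
Q̄ = (S_0/π) × [bracket] = (1361/π) × 0.844650 = 365.9 W/m².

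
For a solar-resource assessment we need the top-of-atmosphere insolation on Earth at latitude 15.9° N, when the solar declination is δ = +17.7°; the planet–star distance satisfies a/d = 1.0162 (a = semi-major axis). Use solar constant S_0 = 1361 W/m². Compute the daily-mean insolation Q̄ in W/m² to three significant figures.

cos h₀ = −tan(+15.9°) tan(+17.700°) = -0.0909, h₀ = 1.6618 rad.
Bracket: h₀ sin ϕ sin δ + cos ϕ cos δ sin h₀ = 1.6618×0.27396×0.30403 + 0.96174×0.95266×0.99586 = 0.138415 + 0.912418 = 1.050833.
Inverse-square distance factor (a/d)² = 1.0162² = 1.032662.
Q̄ = (S_0/π) × 1.032662 × [bracket] = (1361/π) × 1.032662 × 1.050833 = 470.1 W/m².

Q̄ ≈ 470 W/m²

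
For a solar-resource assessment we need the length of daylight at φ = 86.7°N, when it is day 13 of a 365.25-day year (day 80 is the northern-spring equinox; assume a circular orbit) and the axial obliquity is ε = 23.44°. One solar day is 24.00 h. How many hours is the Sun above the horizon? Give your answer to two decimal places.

0.00 h

Solar longitude: λ_s = 360° × (13 − 80)/365.25 = -66.037°, i.e. -66.037° + 360° = 293.963°.
sin δ = sin 23.44° × sin 293.963° = -0.36350, so δ = -21.315°.
cos H₀ = −tan φ · tan δ = 6.7672 ≥ 1, so the Sun never rises (polar night) and H₀ = 0.
Daylight = 2H₀/(2π) × 24.00 h = (0.0000/π) × 24.00 = 0.00 h.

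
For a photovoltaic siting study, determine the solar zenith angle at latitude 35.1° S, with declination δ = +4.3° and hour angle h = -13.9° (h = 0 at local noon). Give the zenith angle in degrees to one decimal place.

θ_z = 41.5°

cos θ_z = sin φ sin δ + cos φ cos δ cos h = -0.043113 + 0.791956 = 0.748843.
θ_z = arccos(0.748843) = 41.5°.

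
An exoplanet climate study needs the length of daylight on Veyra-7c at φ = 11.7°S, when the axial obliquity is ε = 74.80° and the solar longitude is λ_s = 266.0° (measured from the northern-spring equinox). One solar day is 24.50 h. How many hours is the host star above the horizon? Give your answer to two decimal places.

Solar declination: sin δ = sin ε · sin λ_s = sin 74.80° × sin 266.0° = -0.96267, so δ = -74.294°.
cos H₀ = −tan φ · tan δ = −tan(-11.7°) × tan(-74.294°) = -0.7365, so H₀ = 2.3986 rad = 137.43°.
Daylight = 2H₀/(2π) × 24.50 h = (2.3986/π) × 24.50 = 18.71 h.

18.71 h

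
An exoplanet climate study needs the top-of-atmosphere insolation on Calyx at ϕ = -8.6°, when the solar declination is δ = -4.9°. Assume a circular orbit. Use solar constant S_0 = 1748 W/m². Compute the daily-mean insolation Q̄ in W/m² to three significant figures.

cos h₀ = −tan(-8.6°) tan(-4.900°) = -0.0130, h₀ = 1.5838 rad.
Bracket: h₀ sin ϕ sin δ + cos ϕ cos δ sin h₀ = 1.5838×-0.14954×-0.08542 + 0.98876×0.99635×0.99992 = 0.020231 + 0.985072 = 1.005303.
Q̄ = (S_0/π) × [bracket] = (1748/π) × 1.005303 = 559.4 W/m².

Q̄ ≈ 559 W/m²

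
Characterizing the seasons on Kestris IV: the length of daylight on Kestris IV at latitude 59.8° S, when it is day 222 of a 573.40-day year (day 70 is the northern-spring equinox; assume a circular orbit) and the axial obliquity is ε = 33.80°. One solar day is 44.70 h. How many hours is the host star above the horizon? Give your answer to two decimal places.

0.00 h

Solar longitude: λ_s = 360° × (222 − 70)/573.40 = 95.431°.
sin δ = sin 33.80° × sin 95.431° = 0.55380, so δ = +33.628°.
cos H₀ = −tan φ · tan δ = 1.1428 ≥ 1, so the host star never rises (polar night) and H₀ = 0.
Daylight = 2H₀/(2π) × 44.70 h = (0.0000/π) × 44.70 = 0.00 h.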